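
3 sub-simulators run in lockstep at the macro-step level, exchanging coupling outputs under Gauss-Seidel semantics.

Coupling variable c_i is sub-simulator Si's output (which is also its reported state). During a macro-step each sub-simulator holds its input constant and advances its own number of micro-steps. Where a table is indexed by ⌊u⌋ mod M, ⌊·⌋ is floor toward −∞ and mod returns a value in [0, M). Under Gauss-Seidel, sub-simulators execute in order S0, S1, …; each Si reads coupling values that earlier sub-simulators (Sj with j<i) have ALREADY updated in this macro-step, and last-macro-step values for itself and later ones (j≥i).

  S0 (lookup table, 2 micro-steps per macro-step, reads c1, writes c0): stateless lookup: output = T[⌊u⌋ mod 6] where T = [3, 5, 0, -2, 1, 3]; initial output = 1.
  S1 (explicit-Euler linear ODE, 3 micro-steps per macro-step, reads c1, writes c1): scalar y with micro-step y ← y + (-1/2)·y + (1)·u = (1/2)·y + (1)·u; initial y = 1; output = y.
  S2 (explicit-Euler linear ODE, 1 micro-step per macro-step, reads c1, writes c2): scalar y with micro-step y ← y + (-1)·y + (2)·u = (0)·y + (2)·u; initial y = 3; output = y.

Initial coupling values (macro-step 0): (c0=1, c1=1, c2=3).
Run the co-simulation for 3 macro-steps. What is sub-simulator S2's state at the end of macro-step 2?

S2 state at macro-step 2 = 225/32

macro 1: S0 reads c1=1 → after 2×micro: 5; S1 reads c1=1 → after 3×micro: 15/8; S2 reads c1=15/8 → after 1×micro: 15/4 ⇒ (c0=5, c1=15/8, c2=15/4)
macro 2: S0 reads c1=15/8 → after 2×micro: 5; S1 reads c1=15/8 → after 3×micro: 225/64; S2 reads c1=225/64 → after 1×micro: 225/32 ⇒ (c0=5, c1=225/64, c2=225/32)
macro 3: S0 reads c1=225/64 → after 2×micro: -2; S1 reads c1=225/64 → after 3×micro: 3375/512; S2 reads c1=3375/512 → after 1×micro: 3375/256 ⇒ (c0=-2, c1=3375/512, c2=3375/256)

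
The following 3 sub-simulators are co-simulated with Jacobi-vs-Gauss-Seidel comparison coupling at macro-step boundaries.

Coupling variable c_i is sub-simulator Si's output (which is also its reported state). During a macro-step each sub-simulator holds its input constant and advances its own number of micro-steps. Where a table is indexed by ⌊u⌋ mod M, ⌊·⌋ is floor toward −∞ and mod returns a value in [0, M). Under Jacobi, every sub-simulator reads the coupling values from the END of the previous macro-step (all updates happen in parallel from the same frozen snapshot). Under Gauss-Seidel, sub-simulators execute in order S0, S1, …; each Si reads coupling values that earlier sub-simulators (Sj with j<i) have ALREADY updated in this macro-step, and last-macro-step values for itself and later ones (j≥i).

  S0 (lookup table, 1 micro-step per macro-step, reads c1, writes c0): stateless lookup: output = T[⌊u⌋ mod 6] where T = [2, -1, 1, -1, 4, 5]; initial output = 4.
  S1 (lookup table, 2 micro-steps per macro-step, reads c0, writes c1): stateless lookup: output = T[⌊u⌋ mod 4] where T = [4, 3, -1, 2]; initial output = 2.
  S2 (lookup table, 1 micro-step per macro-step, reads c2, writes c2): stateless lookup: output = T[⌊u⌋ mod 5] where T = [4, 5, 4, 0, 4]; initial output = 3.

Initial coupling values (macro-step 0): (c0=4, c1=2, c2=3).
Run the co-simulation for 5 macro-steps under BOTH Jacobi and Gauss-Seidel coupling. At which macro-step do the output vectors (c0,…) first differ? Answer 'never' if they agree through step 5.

first divergence at macro-step: 1

[Jacobi] macro 1: S0 reads c1=2 → after 1×micro: 1; S1 reads c0=4 → after 2×micro: 4; S2 reads c2=3 → after 1×micro: 0 ⇒ (c0=1, c1=4, c2=0)
[Jacobi] macro 2: S0 reads c1=4 → after 1×micro: 4; S1 reads c0=1 → after 2×micro: 3; S2 reads c2=0 → after 1×micro: 4 ⇒ (c0=4, c1=3, c2=4)
[Jacobi] macro 3: S0 reads c1=3 → after 1×micro: -1; S1 reads c0=4 → after 2×micro: 4; S2 reads c2=4 → after 1×micro: 4 ⇒ (c0=-1, c1=4, c2=4)
[Jacobi] macro 4: S0 reads c1=4 → after 1×micro: 4; S1 reads c0=-1 → after 2×micro: 2; S2 reads c2=4 → after 1×micro: 4 ⇒ (c0=4, c1=2, c2=4)
[Jacobi] macro 5: S0 reads c1=2 → after 1×micro: 1; S1 reads c0=4 → after 2×micro: 4; S2 reads c2=4 → after 1×micro: 4 ⇒ (c0=1, c1=4, c2=4)
[Gauss-Seidel] macro 1: S0 reads c1=2 → after 1×micro: 1; S1 reads c0=1 → after 2×micro: 3; S2 reads c2=3 → after 1×micro: 0 ⇒ (c0=1, c1=3, c2=0)
[Gauss-Seidel] macro 2: S0 reads c1=3 → after 1×micro: -1; S1 reads c0=-1 → after 2×micro: 2; S2 reads c2=0 → after 1×micro: 4 ⇒ (c0=-1, c1=2, c2=4)
[Gauss-Seidel] macro 3: S0 reads c1=2 → after 1×micro: 1; S1 reads c0=1 → after 2×micro: 3; S2 reads c2=4 → after 1×micro: 4 ⇒ (c0=1, c1=3, c2=4)
[Gauss-Seidel] macro 4: S0 reads c1=3 → after 1×micro: -1; S1 reads c0=-1 → after 2×micro: 2; S2 reads c2=4 → after 1×micro: 4 ⇒ (c0=-1, c1=2, c2=4)
[Gauss-Seidel] macro 5: S0 reads c1=2 → after 1×micro: 1; S1 reads c0=1 → after 2×micro: 3; S2 reads c2=4 → after 1×micro: 4 ⇒ (c0=1, c1=3, c2=4)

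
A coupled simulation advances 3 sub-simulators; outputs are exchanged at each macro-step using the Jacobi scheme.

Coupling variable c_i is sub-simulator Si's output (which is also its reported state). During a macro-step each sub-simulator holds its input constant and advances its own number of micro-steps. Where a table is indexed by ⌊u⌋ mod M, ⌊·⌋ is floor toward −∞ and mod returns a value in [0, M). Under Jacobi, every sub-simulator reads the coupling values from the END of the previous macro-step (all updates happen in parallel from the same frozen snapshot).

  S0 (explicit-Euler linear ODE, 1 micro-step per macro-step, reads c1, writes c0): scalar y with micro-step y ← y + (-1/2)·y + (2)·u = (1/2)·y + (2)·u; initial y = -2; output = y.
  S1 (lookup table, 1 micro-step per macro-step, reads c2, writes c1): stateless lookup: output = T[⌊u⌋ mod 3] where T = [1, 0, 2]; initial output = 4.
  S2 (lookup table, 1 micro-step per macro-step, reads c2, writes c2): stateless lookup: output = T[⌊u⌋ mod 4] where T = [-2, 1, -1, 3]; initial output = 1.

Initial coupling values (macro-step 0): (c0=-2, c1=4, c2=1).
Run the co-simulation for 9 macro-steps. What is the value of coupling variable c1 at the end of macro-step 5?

c1 at macro-step 5 = 0

macro 1: S0 reads c1=4 → after 1×micro: 7; S1 reads c2=1 → after 1×micro: 0; S2 reads c2=1 → after 1×micro: 1 ⇒ (c0=7, c1=0, c2=1)
macro 2: S0 reads c1=0 → after 1×micro: 7/2; S1 reads c2=1 → after 1×micro: 0; S2 reads c2=1 → after 1×micro: 1 ⇒ (c0=7/2, c1=0, c2=1)
macro 3: S0 reads c1=0 → after 1×micro: 7/4; S1 reads c2=1 → after 1×micro: 0; S2 reads c2=1 → after 1×micro: 1 ⇒ (c0=7/4, c1=0, c2=1)
macro 4: S0 reads c1=0 → after 1×micro: 7/8; S1 reads c2=1 → after 1×micro: 0; S2 reads c2=1 → after 1×micro: 1 ⇒ (c0=7/8, c1=0, c2=1)
macro 5: S0 reads c1=0 → after 1×micro: 7/16; S1 reads c2=1 → after 1×micro: 0; S2 reads c2=1 → after 1×micro: 1 ⇒ (c0=7/16, c1=0, c2=1)
macro 6: S0 reads c1=0 → after 1×micro: 7/32; S1 reads c2=1 → after 1×micro: 0; S2 reads c2=1 → after 1×micro: 1 ⇒ (c0=7/32, c1=0, c2=1)
macro 7: S0 reads c1=0 → after 1×micro: 7/64; S1 reads c2=1 → after 1×micro: 0; S2 reads c2=1 → after 1×micro: 1 ⇒ (c0=7/64, c1=0, c2=1)
macro 8: S0 reads c1=0 → after 1×micro: 7/128; S1 reads c2=1 → after 1×micro: 0; S2 reads c2=1 → after 1×micro: 1 ⇒ (c0=7/128, c1=0, c2=1)
macro 9: S0 reads c1=0 → after 1×micro: 7/256; S1 reads c2=1 → after 1×micro: 0; S2 reads c2=1 → after 1×micro: 1 ⇒ (c0=7/256, c1=0, c2=1)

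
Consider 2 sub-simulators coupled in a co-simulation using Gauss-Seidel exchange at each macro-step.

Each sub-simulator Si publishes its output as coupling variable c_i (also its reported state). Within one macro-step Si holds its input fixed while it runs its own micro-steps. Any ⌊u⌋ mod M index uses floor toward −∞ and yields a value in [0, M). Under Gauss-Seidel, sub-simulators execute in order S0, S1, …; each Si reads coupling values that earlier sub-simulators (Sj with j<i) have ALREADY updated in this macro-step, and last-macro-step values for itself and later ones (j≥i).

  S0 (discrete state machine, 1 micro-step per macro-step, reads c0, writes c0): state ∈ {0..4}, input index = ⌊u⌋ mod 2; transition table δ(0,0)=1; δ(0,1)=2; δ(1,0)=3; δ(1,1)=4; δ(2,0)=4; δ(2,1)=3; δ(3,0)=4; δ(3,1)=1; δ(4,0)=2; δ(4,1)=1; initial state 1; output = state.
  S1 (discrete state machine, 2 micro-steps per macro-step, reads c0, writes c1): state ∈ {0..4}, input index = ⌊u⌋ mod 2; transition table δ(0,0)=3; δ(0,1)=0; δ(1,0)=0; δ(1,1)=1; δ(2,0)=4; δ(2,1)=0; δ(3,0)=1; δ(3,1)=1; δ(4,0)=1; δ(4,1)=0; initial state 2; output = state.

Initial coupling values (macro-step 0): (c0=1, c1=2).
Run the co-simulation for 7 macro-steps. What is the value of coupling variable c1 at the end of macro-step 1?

c1 at macro-step 1 = 1

macro 1: S0 reads c0=1 → after 1×micro: 4; S1 reads c0=4 → after 2×micro: 1 ⇒ (c0=4, c1=1)
macro 2: S0 reads c0=4 → after 1×micro: 2; S1 reads c0=2 → after 2×micro: 3 ⇒ (c0=2, c1=3)
macro 3: S0 reads c0=2 → after 1×micro: 4; S1 reads c0=4 → after 2×micro: 0 ⇒ (c0=4, c1=0)
macro 4: S0 reads c0=4 → after 1×micro: 2; S1 reads c0=2 → after 2×micro: 1 ⇒ (c0=2, c1=1)
macro 5: S0 reads c0=2 → after 1×micro: 4; S1 reads c0=4 → after 2×micro: 3 ⇒ (c0=4, c1=3)
macro 6: S0 reads c0=4 → after 1×micro: 2; S1 reads c0=2 → after 2×micro: 0 ⇒ (c0=2, c1=0)
macro 7: S0 reads c0=2 → after 1×micro: 4; S1 reads c0=4 → after 2×micro: 1 ⇒ (c0=4, c1=1)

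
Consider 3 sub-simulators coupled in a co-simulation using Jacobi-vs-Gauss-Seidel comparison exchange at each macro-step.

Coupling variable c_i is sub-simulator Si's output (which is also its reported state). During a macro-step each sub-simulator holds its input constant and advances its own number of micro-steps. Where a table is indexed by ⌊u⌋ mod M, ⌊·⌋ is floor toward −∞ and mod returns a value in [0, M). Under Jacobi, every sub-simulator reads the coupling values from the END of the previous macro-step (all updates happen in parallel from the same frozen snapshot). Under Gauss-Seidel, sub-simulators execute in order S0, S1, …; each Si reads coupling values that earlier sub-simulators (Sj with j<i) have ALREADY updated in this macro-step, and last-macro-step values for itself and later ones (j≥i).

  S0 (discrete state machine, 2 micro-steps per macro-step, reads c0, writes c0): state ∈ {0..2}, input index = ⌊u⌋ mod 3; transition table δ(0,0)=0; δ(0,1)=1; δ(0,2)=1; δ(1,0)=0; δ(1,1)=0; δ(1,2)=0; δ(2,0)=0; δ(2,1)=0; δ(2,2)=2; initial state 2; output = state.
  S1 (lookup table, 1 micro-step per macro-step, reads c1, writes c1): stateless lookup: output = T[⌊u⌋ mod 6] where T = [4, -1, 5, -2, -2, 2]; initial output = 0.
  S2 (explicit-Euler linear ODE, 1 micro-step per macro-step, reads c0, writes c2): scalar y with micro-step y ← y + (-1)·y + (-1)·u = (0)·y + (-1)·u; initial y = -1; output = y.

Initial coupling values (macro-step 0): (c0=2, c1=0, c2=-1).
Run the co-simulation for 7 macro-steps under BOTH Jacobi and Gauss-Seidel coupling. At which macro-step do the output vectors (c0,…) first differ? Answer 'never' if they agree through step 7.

[Jacobi] macro 1: S0 reads c0=2 → after 2×micro: 2; S1 reads c1=0 → after 1×micro: 4; S2 reads c0=2 → after 1×micro: -2 ⇒ (c0=2, c1=4, c2=-2)
[Jacobi] macro 2: S0 reads c0=2 → after 2×micro: 2; S1 reads c1=4 → after 1×micro: -2; S2 reads c0=2 → after 1×micro: -2 ⇒ (c0=2, c1=-2, c2=-2)
[Jacobi] macro 3: S0 reads c0=2 → after 2×micro: 2; S1 reads c1=-2 → after 1×micro: -2; S2 reads c0=2 → after 1×micro: -2 ⇒ (c0=2, c1=-2, c2=-2)
[Jacobi] macro 4: S0 reads c0=2 → after 2×micro: 2; S1 reads c1=-2 → after 1×micro: -2; S2 reads c0=2 → after 1×micro: -2 ⇒ (c0=2, c1=-2, c2=-2)
[Jacobi] macro 5: S0 reads c0=2 → after 2×micro: 2; S1 reads c1=-2 → after 1×micro: -2; S2 reads c0=2 → after 1×micro: -2 ⇒ (c0=2, c1=-2, c2=-2)
[Jacobi] macro 6: S0 reads c0=2 → after 2×micro: 2; S1 reads c1=-2 → after 1×micro: -2; S2 reads c0=2 → after 1×micro: -2 ⇒ (c0=2, c1=-2, c2=-2)
[Jacobi] macro 7: S0 reads c0=2 → after 2×micro: 2; S1 reads c1=-2 → after 1×micro: -2; S2 reads c0=2 → after 1×micro: -2 ⇒ (c0=2, c1=-2, c2=-2)
[Gauss-Seidel] macro 1: S0 reads c0=2 → after 2×micro: 2; S1 reads c1=0 → after 1×micro: 4; S2 reads c0=2 → after 1×micro: -2 ⇒ (c0=2, c1=4, c2=-2)
[Gauss-Seidel] macro 2: S0 reads c0=2 → after 2×micro: 2; S1 reads c1=4 → after 1×micro: -2; S2 reads c0=2 → after 1×micro: -2 ⇒ (c0=2, c1=-2, c2=-2)
[Gauss-Seidel] macro 3: S0 reads c0=2 → after 2×micro: 2; S1 reads c1=-2 → after 1×micro: -2; S2 reads c0=2 → after 1×micro: -2 ⇒ (c0=2, c1=-2, c2=-2)
[Gauss-Seidel] macro 4: S0 reads c0=2 → after 2×micro: 2; S1 reads c1=-2 → after 1×micro: -2; S2 reads c0=2 → after 1×micro: -2 ⇒ (c0=2, c1=-2, c2=-2)
[Gauss-Seidel] macro 5: S0 reads c0=2 → after 2×micro: 2; S1 reads c1=-2 → after 1×micro: -2; S2 reads c0=2 → after 1×micro: -2 ⇒ (c0=2, c1=-2, c2=-2)
[Gauss-Seidel] macro 6: S0 reads c0=2 → after 2×micro: 2; S1 reads c1=-2 → after 1×micro: -2; S2 reads c0=2 → after 1×micro: -2 ⇒ (c0=2, c1=-2, c2=-2)
[Gauss-Seidel] macro 7: S0 reads c0=2 → after 2×micro: 2; S1 reads c1=-2 → after 1×micro: -2; S2 reads c0=2 → after 1×micro: -2 ⇒ (c0=2, c1=-2, c2=-2)

first divergence at macro-step: never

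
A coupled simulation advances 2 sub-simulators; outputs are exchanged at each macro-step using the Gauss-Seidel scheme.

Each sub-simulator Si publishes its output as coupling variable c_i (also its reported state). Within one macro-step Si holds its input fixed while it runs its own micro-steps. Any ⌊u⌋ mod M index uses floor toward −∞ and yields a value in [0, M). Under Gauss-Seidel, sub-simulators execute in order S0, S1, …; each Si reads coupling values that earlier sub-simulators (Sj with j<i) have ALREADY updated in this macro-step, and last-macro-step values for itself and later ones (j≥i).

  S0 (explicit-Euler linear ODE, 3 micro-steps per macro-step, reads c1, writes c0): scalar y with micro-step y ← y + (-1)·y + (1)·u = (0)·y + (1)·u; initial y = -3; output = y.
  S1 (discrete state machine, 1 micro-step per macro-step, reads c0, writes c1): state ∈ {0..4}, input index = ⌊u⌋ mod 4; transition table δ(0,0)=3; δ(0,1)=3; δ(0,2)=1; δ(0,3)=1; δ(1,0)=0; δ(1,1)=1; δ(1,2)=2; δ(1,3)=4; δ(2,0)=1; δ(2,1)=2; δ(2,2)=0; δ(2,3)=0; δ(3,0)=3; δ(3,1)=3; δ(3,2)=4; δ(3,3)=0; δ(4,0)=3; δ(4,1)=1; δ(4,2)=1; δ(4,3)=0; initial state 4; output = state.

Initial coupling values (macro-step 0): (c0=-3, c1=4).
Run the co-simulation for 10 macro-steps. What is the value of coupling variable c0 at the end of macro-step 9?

c0 at macro-step 9 = 0

macro 1: S0 reads c1=4 → after 3×micro: 4; S1 reads c0=4 → after 1×micro: 3 ⇒ (c0=4, c1=3)
macro 2: S0 reads c1=3 → after 3×micro: 3; S1 reads c0=3 → after 1×micro: 0 ⇒ (c0=3, c1=0)
macro 3: S0 reads c1=0 → after 3×micro: 0; S1 reads c0=0 → after 1×micro: 3 ⇒ (c0=0, c1=3)
macro 4: S0 reads c1=3 → after 3×micro: 3; S1 reads c0=3 → after 1×micro: 0 ⇒ (c0=3, c1=0)
macro 5: S0 reads c1=0 → after 3×micro: 0; S1 reads c0=0 → after 1×micro: 3 ⇒ (c0=0, c1=3)
macro 6: S0 reads c1=3 → after 3×micro: 3; S1 reads c0=3 → after 1×micro: 0 ⇒ (c0=3, c1=0)
macro 7: S0 reads c1=0 → after 3×micro: 0; S1 reads c0=0 → after 1×micro: 3 ⇒ (c0=0, c1=3)
macro 8: S0 reads c1=3 → after 3×micro: 3; S1 reads c0=3 → after 1×micro: 0 ⇒ (c0=3, c1=0)
macro 9: S0 reads c1=0 → after 3×micro: 0; S1 reads c0=0 → after 1×micro: 3 ⇒ (c0=0, c1=3)
macro 10: S0 reads c1=3 → after 3×micro: 3; S1 reads c0=3 → after 1×micro: 0 ⇒ (c0=3, c1=0)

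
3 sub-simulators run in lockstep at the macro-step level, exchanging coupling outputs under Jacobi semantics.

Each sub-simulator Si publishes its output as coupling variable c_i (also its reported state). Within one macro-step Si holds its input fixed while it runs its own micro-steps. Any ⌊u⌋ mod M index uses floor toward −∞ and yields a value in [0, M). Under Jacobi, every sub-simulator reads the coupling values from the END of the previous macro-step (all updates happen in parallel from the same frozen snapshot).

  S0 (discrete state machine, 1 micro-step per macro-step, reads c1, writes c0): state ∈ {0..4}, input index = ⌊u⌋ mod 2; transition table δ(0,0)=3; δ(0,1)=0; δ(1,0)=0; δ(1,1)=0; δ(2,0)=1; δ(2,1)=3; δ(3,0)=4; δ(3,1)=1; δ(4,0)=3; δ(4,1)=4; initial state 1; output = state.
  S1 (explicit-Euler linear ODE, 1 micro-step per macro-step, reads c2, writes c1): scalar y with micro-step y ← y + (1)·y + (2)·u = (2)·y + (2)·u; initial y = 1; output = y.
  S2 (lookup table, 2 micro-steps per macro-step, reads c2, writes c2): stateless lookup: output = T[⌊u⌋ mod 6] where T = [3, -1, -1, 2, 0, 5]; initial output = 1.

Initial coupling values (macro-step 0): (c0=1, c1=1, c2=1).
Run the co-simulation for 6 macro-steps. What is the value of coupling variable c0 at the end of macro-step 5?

c0 at macro-step 5 = 4

macro 1: S0 reads c1=1 → after 1×micro: 0; S1 reads c2=1 → after 1×micro: 4; S2 reads c2=1 → after 2×micro: -1 ⇒ (c0=0, c1=4, c2=-1)
macro 2: S0 reads c1=4 → after 1×micro: 3; S1 reads c2=-1 → after 1×micro: 6; S2 reads c2=-1 → after 2×micro: 5 ⇒ (c0=3, c1=6, c2=5)
macro 3: S0 reads c1=6 → after 1×micro: 4; S1 reads c2=5 → after 1×micro: 22; S2 reads c2=5 → after 2×micro: 5 ⇒ (c0=4, c1=22, c2=5)
macro 4: S0 reads c1=22 → after 1×micro: 3; S1 reads c2=5 → after 1×micro: 54; S2 reads c2=5 → after 2×micro: 5 ⇒ (c0=3, c1=54, c2=5)
macro 5: S0 reads c1=54 → after 1×micro: 4; S1 reads c2=5 → after 1×micro: 118; S2 reads c2=5 → after 2×micro: 5 ⇒ (c0=4, c1=118, c2=5)
macro 6: S0 reads c1=118 → after 1×micro: 3; S1 reads c2=5 → after 1×micro: 246; S2 reads c2=5 → after 2×micro: 5 ⇒ (c0=3, c1=246, c2=5)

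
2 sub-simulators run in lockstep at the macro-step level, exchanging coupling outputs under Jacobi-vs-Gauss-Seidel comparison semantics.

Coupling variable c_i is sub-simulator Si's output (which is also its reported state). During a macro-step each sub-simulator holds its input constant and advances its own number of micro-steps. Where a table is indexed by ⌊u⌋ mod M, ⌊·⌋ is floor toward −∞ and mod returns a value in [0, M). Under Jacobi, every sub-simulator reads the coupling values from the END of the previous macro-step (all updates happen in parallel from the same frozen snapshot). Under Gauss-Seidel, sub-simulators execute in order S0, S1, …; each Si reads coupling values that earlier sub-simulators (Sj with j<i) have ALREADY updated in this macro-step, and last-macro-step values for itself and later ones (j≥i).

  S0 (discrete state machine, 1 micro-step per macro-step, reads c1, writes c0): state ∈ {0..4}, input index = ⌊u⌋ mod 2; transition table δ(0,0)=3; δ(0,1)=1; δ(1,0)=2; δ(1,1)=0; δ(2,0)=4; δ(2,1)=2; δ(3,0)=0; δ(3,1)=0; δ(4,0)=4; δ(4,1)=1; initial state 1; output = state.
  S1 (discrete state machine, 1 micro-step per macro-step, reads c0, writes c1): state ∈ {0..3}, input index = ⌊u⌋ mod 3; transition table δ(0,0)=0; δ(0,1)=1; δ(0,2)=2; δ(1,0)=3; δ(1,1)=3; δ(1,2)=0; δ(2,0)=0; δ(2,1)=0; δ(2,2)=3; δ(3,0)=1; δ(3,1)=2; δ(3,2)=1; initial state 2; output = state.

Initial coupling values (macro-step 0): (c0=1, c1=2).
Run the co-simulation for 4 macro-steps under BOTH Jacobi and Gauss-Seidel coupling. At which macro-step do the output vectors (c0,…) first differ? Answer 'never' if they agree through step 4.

[Jacobi] macro 1: S0 reads c1=2 → after 1×micro: 2; S1 reads c0=1 → after 1×micro: 0 ⇒ (c0=2, c1=0)
[Jacobi] macro 2: S0 reads c1=0 → after 1×micro: 4; S1 reads c0=2 → after 1×micro: 2 ⇒ (c0=4, c1=2)
[Jacobi] macro 3: S0 reads c1=2 → after 1×micro: 4; S1 reads c0=4 → after 1×micro: 0 ⇒ (c0=4, c1=0)
[Jacobi] macro 4: S0 reads c1=0 → after 1×micro: 4; S1 reads c0=4 → after 1×micro: 1 ⇒ (c0=4, c1=1)
[Gauss-Seidel] macro 1: S0 reads c1=2 → after 1×micro: 2; S1 reads c0=2 → after 1×micro: 3 ⇒ (c0=2, c1=3)
[Gauss-Seidel] macro 2: S0 reads c1=3 → after 1×micro: 2; S1 reads c0=2 → after 1×micro: 1 ⇒ (c0=2, c1=1)
[Gauss-Seidel] macro 3: S0 reads c1=1 → after 1×micro: 2; S1 reads c0=2 → after 1×micro: 0 ⇒ (c0=2, c1=0)
[Gauss-Seidel] macro 4: S0 reads c1=0 → after 1×micro: 4; S1 reads c0=4 → after 1×micro: 1 ⇒ (c0=4, c1=1)

first divergence at macro-step: 1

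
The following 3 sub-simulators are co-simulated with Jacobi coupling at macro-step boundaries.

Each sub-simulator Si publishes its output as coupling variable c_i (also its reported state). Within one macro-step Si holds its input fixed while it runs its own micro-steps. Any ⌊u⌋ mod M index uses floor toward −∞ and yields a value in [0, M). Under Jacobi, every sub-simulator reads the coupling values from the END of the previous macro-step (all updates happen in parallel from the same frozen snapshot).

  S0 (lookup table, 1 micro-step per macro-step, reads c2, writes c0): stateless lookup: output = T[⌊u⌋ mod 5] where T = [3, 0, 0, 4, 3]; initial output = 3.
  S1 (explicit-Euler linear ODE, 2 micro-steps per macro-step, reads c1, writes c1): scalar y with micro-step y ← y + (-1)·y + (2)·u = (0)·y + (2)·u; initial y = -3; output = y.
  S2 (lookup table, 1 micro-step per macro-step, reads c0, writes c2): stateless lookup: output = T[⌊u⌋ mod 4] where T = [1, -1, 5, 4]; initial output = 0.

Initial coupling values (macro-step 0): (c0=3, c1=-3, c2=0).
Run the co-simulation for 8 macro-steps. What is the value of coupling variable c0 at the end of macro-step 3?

c0 at macro-step 3 = 3

macro 1: S0 reads c2=0 → after 1×micro: 3; S1 reads c1=-3 → after 2×micro: -6; S2 reads c0=3 → after 1×micro: 4 ⇒ (c0=3, c1=-6, c2=4)
macro 2: S0 reads c2=4 → after 1×micro: 3; S1 reads c1=-6 → after 2×micro: -12; S2 reads c0=3 → after 1×micro: 4 ⇒ (c0=3, c1=-12, c2=4)
macro 3: S0 reads c2=4 → after 1×micro: 3; S1 reads c1=-12 → after 2×micro: -24; S2 reads c0=3 → after 1×micro: 4 ⇒ (c0=3, c1=-24, c2=4)
macro 4: S0 reads c2=4 → after 1×micro: 3; S1 reads c1=-24 → after 2×micro: -48; S2 reads c0=3 → after 1×micro: 4 ⇒ (c0=3, c1=-48, c2=4)
macro 5: S0 reads c2=4 → after 1×micro: 3; S1 reads c1=-48 → after 2×micro: -96; S2 reads c0=3 → after 1×micro: 4 ⇒ (c0=3, c1=-96, c2=4)
macro 6: S0 reads c2=4 → after 1×micro: 3; S1 reads c1=-96 → after 2×micro: -192; S2 reads c0=3 → after 1×micro: 4 ⇒ (c0=3, c1=-192, c2=4)
macro 7: S0 reads c2=4 → after 1×micro: 3; S1 reads c1=-192 → after 2×micro: -384; S2 reads c0=3 → after 1×micro: 4 ⇒ (c0=3, c1=-384, c2=4)
macro 8: S0 reads c2=4 → after 1×micro: 3; S1 reads c1=-384 → after 2×micro: -768; S2 reads c0=3 → after 1×micro: 4 ⇒ (c0=3, c1=-768, c2=4)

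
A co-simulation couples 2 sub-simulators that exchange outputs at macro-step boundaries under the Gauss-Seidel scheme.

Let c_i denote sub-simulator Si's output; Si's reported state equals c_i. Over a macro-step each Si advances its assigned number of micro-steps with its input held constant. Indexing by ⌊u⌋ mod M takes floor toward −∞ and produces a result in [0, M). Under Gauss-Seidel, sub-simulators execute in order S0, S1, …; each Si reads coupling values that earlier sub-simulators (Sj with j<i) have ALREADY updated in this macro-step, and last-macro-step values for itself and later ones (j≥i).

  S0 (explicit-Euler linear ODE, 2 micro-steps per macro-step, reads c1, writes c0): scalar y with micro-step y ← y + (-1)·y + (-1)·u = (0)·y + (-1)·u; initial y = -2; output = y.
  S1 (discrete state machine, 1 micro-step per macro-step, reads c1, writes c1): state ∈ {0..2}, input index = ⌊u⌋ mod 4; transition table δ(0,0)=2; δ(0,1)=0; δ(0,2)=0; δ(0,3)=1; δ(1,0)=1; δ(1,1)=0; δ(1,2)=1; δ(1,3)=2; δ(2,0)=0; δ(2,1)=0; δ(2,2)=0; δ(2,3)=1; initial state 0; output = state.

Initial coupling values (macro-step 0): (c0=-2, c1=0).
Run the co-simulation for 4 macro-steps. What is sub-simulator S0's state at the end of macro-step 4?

macro 1: S0 reads c1=0 → after 2×micro: 0; S1 reads c1=0 → after 1×micro: 2 ⇒ (c0=0, c1=2)
macro 2: S0 reads c1=2 → after 2×micro: -2; S1 reads c1=2 → after 1×micro: 0 ⇒ (c0=-2, c1=0)
macro 3: S0 reads c1=0 → after 2×micro: 0; S1 reads c1=0 → after 1×micro: 2 ⇒ (c0=0, c1=2)
macro 4: S0 reads c1=2 → after 2×micro: -2; S1 reads c1=2 → after 1×micro: 0 ⇒ (c0=-2, c1=0)

S0 state at macro-step 4 = -2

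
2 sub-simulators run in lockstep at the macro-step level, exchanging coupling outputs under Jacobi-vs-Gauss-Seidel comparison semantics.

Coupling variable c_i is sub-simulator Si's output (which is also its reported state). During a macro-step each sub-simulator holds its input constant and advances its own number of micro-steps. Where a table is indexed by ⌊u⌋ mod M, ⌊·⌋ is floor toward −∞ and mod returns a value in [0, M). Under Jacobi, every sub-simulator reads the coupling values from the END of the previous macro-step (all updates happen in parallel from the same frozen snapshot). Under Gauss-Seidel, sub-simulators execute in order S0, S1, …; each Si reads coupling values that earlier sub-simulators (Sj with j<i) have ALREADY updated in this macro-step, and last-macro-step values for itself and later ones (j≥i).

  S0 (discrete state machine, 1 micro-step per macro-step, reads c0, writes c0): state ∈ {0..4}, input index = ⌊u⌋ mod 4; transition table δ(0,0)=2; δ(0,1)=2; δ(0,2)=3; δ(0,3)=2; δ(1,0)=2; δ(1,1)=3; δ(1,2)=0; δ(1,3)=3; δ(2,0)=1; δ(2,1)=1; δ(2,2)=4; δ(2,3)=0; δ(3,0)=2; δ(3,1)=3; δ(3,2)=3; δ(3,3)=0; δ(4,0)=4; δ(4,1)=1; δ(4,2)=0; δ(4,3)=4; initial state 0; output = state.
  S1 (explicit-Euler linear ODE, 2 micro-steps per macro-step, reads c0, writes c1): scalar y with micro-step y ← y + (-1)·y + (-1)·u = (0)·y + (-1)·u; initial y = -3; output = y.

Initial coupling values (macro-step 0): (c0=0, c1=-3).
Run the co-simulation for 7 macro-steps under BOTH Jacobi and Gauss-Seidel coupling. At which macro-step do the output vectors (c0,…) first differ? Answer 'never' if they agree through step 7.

first divergence at macro-step: 1

[Jacobi] macro 1: S0 reads c0=0 → after 1×micro: 2; S1 reads c0=0 → after 2×micro: 0 ⇒ (c0=2, c1=0)
[Jacobi] macro 2: S0 reads c0=2 → after 1×micro: 4; S1 reads c0=2 → after 2×micro: -2 ⇒ (c0=4, c1=-2)
[Jacobi] macro 3: S0 reads c0=4 → after 1×micro: 4; S1 reads c0=4 → after 2×micro: -4 ⇒ (c0=4, c1=-4)
[Jacobi] macro 4: S0 reads c0=4 → after 1×micro: 4; S1 reads c0=4 → after 2×micro: -4 ⇒ (c0=4, c1=-4)
[Jacobi] macro 5: S0 reads c0=4 → after 1×micro: 4; S1 reads c0=4 → after 2×micro: -4 ⇒ (c0=4, c1=-4)
[Jacobi] macro 6: S0 reads c0=4 → after 1×micro: 4; S1 reads c0=4 → after 2×micro: -4 ⇒ (c0=4, c1=-4)
[Jacobi] macro 7: S0 reads c0=4 → after 1×micro: 4; S1 reads c0=4 → after 2×micro: -4 ⇒ (c0=4, c1=-4)
[Gauss-Seidel] macro 1: S0 reads c0=0 → after 1×micro: 2; S1 reads c0=2 → after 2×micro: -2 ⇒ (c0=2, c1=-2)
[Gauss-Seidel] macro 2: S0 reads c0=2 → after 1×micro: 4; S1 reads c0=4 → after 2×micro: -4 ⇒ (c0=4, c1=-4)
[Gauss-Seidel] macro 3: S0 reads c0=4 → after 1×micro: 4; S1 reads c0=4 → after 2×micro: -4 ⇒ (c0=4, c1=-4)
[Gauss-Seidel] macro 4: S0 reads c0=4 → after 1×micro: 4; S1 reads c0=4 → after 2×micro: -4 ⇒ (c0=4, c1=-4)
[Gauss-Seidel] macro 5: S0 reads c0=4 → after 1×micro: 4; S1 reads c0=4 → after 2×micro: -4 ⇒ (c0=4, c1=-4)
[Gauss-Seidel] macro 6: S0 reads c0=4 → after 1×micro: 4; S1 reads c0=4 → after 2×micro: -4 ⇒ (c0=4, c1=-4)
[Gauss-Seidel] macro 7: S0 reads c0=4 → after 1×micro: 4; S1 reads c0=4 → after 2×micro: -4 ⇒ (c0=4, c1=-4)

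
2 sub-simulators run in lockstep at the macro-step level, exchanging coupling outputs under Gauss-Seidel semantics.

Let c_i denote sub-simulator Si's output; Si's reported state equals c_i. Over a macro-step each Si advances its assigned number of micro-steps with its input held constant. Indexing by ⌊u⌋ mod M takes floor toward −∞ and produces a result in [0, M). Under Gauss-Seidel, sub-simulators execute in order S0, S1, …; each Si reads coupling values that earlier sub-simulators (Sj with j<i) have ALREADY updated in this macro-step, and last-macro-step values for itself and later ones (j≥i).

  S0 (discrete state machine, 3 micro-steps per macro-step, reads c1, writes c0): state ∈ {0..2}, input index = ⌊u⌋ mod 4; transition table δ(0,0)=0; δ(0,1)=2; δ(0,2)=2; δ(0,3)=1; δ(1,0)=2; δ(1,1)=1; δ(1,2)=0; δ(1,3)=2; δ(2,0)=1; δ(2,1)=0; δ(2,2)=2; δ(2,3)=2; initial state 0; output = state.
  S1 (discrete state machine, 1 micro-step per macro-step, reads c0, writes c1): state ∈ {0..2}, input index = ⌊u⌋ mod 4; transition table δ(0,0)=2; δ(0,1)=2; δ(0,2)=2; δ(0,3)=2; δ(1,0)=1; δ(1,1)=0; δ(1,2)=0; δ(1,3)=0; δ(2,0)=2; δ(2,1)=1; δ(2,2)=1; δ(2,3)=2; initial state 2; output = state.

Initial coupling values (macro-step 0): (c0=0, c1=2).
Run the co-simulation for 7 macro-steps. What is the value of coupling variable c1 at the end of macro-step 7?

c1 at macro-step 7 = 0

macro 1: S0 reads c1=2 → after 3×micro: 2; S1 reads c0=2 → after 1×micro: 1 ⇒ (c0=2, c1=1)
macro 2: S0 reads c1=1 → after 3×micro: 0; S1 reads c0=0 → after 1×micro: 1 ⇒ (c0=0, c1=1)
macro 3: S0 reads c1=1 → after 3×micro: 2; S1 reads c0=2 → after 1×micro: 0 ⇒ (c0=2, c1=0)
macro 4: S0 reads c1=0 → after 3×micro: 1; S1 reads c0=1 → after 1×micro: 2 ⇒ (c0=1, c1=2)
macro 5: S0 reads c1=2 → after 3×micro: 2; S1 reads c0=2 → after 1×micro: 1 ⇒ (c0=2, c1=1)
macro 6: S0 reads c1=1 → after 3×micro: 0; S1 reads c0=0 → after 1×micro: 1 ⇒ (c0=0, c1=1)
macro 7: S0 reads c1=1 → after 3×micro: 2; S1 reads c0=2 → after 1×micro: 0 ⇒ (c0=2, c1=0)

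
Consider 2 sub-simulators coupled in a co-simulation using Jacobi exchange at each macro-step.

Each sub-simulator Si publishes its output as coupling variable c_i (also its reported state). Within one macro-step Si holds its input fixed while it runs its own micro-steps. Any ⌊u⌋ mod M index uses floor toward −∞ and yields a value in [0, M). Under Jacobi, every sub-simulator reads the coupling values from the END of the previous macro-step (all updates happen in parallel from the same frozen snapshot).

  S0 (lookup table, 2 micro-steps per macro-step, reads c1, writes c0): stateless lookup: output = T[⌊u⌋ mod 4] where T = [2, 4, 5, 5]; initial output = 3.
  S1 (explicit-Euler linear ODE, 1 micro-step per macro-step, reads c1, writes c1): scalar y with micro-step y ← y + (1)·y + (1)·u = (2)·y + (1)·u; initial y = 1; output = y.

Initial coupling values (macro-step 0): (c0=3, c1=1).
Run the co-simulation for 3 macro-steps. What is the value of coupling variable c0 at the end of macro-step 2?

c0 at macro-step 2 = 5

macro 1: S0 reads c1=1 → after 2×micro: 4; S1 reads c1=1 → after 1×micro: 3 ⇒ (c0=4, c1=3)
macro 2: S0 reads c1=3 → after 2×micro: 5; S1 reads c1=3 → after 1×micro: 9 ⇒ (c0=5, c1=9)
macro 3: S0 reads c1=9 → after 2×micro: 4; S1 reads c1=9 → after 1×micro: 27 ⇒ (c0=4, c1=27)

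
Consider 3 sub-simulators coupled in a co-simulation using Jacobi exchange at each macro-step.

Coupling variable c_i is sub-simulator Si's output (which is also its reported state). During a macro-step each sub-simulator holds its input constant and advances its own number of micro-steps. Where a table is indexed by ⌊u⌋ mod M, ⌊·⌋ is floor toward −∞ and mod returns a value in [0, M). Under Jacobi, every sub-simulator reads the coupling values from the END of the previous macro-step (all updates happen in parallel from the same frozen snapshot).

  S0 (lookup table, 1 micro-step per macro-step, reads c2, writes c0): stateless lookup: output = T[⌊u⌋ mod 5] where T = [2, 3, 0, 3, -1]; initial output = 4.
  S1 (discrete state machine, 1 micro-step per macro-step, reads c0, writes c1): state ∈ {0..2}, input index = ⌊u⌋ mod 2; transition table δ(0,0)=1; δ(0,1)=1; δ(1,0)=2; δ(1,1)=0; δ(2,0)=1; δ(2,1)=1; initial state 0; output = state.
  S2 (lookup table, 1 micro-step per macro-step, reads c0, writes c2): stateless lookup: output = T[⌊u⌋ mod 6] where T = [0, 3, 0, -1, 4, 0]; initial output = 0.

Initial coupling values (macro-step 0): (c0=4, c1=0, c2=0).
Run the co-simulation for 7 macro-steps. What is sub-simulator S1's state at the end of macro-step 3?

S1 state at macro-step 3 = 1

macro 1: S0 reads c2=0 → after 1×micro: 2; S1 reads c0=4 → after 1×micro: 1; S2 reads c0=4 → after 1×micro: 4 ⇒ (c0=2, c1=1, c2=4)
macro 2: S0 reads c2=4 → after 1×micro: -1; S1 reads c0=2 → after 1×micro: 2; S2 reads c0=2 → after 1×micro: 0 ⇒ (c0=-1, c1=2, c2=0)
macro 3: S0 reads c2=0 → after 1×micro: 2; S1 reads c0=-1 → after 1×micro: 1; S2 reads c0=-1 → after 1×micro: 0 ⇒ (c0=2, c1=1, c2=0)
macro 4: S0 reads c2=0 → after 1×micro: 2; S1 reads c0=2 → after 1×micro: 2; S2 reads c0=2 → after 1×micro: 0 ⇒ (c0=2, c1=2, c2=0)
macro 5: S0 reads c2=0 → after 1×micro: 2; S1 reads c0=2 → after 1×micro: 1; S2 reads c0=2 → after 1×micro: 0 ⇒ (c0=2, c1=1, c2=0)
macro 6: S0 reads c2=0 → after 1×micro: 2; S1 reads c0=2 → after 1×micro: 2; S2 reads c0=2 → after 1×micro: 0 ⇒ (c0=2, c1=2, c2=0)
macro 7: S0 reads c2=0 → after 1×micro: 2; S1 reads c0=2 → after 1×micro: 1; S2 reads c0=2 → after 1×micro: 0 ⇒ (c0=2, c1=1, c2=0)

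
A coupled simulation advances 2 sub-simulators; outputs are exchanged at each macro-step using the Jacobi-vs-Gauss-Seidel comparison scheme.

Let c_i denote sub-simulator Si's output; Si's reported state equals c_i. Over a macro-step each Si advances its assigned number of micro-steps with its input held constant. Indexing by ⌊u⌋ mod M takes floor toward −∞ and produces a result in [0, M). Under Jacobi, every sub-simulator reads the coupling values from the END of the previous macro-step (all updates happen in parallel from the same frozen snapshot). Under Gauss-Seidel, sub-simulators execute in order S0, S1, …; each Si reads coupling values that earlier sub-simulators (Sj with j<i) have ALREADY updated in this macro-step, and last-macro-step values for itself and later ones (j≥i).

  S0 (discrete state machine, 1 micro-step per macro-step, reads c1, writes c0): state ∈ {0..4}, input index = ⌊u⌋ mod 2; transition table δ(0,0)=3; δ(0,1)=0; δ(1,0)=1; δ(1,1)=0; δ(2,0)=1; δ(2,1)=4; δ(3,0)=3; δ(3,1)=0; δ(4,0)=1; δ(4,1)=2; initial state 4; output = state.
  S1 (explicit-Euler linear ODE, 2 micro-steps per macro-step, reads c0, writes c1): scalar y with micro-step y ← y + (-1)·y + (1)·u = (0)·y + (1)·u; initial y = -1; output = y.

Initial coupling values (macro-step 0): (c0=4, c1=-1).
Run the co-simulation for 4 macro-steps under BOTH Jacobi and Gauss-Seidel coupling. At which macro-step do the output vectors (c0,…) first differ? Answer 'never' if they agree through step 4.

first divergence at macro-step: 1

[Jacobi] macro 1: S0 reads c1=-1 → after 1×micro: 2; S1 reads c0=4 → after 2×micro: 4 ⇒ (c0=2, c1=4)
[Jacobi] macro 2: S0 reads c1=4 → after 1×micro: 1; S1 reads c0=2 → after 2×micro: 2 ⇒ (c0=1, c1=2)
[Jacobi] macro 3: S0 reads c1=2 → after 1×micro: 1; S1 reads c0=1 → after 2×micro: 1 ⇒ (c0=1, c1=1)
[Jacobi] macro 4: S0 reads c1=1 → after 1×micro: 0; S1 reads c0=1 → after 2×micro: 1 ⇒ (c0=0, c1=1)
[Gauss-Seidel] macro 1: S0 reads c1=-1 → after 1×micro: 2; S1 reads c0=2 → after 2×micro: 2 ⇒ (c0=2, c1=2)
[Gauss-Seidel] macro 2: S0 reads c1=2 → after 1×micro: 1; S1 reads c0=1 → after 2×micro: 1 ⇒ (c0=1, c1=1)
[Gauss-Seidel] macro 3: S0 reads c1=1 → after 1×micro: 0; S1 reads c0=0 → after 2×micro: 0 ⇒ (c0=0, c1=0)
[Gauss-Seidel] macro 4: S0 reads c1=0 → after 1×micro: 3; S1 reads c0=3 → after 2×micro: 3 ⇒ (c0=3, c1=3)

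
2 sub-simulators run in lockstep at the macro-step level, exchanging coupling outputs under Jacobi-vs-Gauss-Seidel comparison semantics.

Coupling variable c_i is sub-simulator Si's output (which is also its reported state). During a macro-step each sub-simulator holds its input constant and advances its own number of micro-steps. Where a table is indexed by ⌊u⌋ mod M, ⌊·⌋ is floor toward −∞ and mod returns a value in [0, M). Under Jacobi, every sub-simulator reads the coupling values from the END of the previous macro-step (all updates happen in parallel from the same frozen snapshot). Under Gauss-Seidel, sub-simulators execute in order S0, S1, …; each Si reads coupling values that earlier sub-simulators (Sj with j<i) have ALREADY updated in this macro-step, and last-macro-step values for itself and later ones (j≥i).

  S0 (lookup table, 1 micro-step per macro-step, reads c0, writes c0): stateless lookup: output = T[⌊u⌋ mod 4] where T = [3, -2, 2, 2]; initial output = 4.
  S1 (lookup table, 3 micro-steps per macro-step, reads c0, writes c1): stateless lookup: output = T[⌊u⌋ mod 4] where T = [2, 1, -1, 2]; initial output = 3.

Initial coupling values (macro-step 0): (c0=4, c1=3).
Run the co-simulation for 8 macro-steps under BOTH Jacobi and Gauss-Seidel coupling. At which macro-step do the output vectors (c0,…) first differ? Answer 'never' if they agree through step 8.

first divergence at macro-step: 2

[Jacobi] macro 1: S0 reads c0=4 → after 1×micro: 3; S1 reads c0=4 → after 3×micro: 2 ⇒ (c0=3, c1=2)
[Jacobi] macro 2: S0 reads c0=3 → after 1×micro: 2; S1 reads c0=3 → after 3×micro: 2 ⇒ (c0=2, c1=2)
[Jacobi] macro 3: S0 reads c0=2 → after 1×micro: 2; S1 reads c0=2 → after 3×micro: -1 ⇒ (c0=2, c1=-1)
[Jacobi] macro 4: S0 reads c0=2 → after 1×micro: 2; S1 reads c0=2 → after 3×micro: -1 ⇒ (c0=2, c1=-1)
[Jacobi] macro 5: S0 reads c0=2 → after 1×micro: 2; S1 reads c0=2 → after 3×micro: -1 ⇒ (c0=2, c1=-1)
[Jacobi] macro 6: S0 reads c0=2 → after 1×micro: 2; S1 reads c0=2 → after 3×micro: -1 ⇒ (c0=2, c1=-1)
[Jacobi] macro 7: S0 reads c0=2 → after 1×micro: 2; S1 reads c0=2 → after 3×micro: -1 ⇒ (c0=2, c1=-1)
[Jacobi] macro 8: S0 reads c0=2 → after 1×micro: 2; S1 reads c0=2 → after 3×micro: -1 ⇒ (c0=2, c1=-1)
[Gauss-Seidel] macro 1: S0 reads c0=4 → after 1×micro: 3; S1 reads c0=3 → after 3×micro: 2 ⇒ (c0=3, c1=2)
[Gauss-Seidel] macro 2: S0 reads c0=3 → after 1×micro: 2; S1 reads c0=2 → after 3×micro: -1 ⇒ (c0=2, c1=-1)
[Gauss-Seidel] macro 3: S0 reads c0=2 → after 1×micro: 2; S1 reads c0=2 → after 3×micro: -1 ⇒ (c0=2, c1=-1)
[Gauss-Seidel] macro 4: S0 reads c0=2 → after 1×micro: 2; S1 reads c0=2 → after 3×micro: -1 ⇒ (c0=2, c1=-1)
[Gauss-Seidel] macro 5: S0 reads c0=2 → after 1×micro: 2; S1 reads c0=2 → after 3×micro: -1 ⇒ (c0=2, c1=-1)
[Gauss-Seidel] macro 6: S0 reads c0=2 → after 1×micro: 2; S1 reads c0=2 → after 3×micro: -1 ⇒ (c0=2, c1=-1)
[Gauss-Seidel] macro 7: S0 reads c0=2 → after 1×micro: 2; S1 reads c0=2 → after 3×micro: -1 ⇒ (c0=2, c1=-1)
[Gauss-Seidel] macro 8: S0 reads c0=2 → after 1×micro: 2; S1 reads c0=2 → after 3×micro: -1 ⇒ (c0=2, c1=-1)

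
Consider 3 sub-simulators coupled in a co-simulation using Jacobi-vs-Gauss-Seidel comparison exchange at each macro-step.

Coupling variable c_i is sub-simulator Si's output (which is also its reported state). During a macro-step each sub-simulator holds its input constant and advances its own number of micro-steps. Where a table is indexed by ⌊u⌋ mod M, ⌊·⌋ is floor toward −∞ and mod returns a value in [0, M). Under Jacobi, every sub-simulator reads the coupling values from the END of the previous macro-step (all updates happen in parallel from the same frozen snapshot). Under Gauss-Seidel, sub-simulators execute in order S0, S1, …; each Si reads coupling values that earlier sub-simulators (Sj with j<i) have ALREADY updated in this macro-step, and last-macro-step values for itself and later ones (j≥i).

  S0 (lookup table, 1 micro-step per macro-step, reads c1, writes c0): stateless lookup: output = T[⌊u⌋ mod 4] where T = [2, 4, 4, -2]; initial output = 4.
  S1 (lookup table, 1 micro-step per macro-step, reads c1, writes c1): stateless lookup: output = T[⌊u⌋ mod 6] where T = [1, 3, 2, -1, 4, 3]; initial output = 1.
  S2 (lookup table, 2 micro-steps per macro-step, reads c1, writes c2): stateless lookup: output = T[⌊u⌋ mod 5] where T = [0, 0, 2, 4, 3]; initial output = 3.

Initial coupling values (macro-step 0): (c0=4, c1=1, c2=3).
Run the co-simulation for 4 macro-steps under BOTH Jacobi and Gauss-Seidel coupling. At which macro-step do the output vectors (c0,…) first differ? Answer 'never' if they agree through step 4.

[Jacobi] macro 1: S0 reads c1=1 → after 1×micro: 4; S1 reads c1=1 → after 1×micro: 3; S2 reads c1=1 → after 2×micro: 0 ⇒ (c0=4, c1=3, c2=0)
[Jacobi] macro 2: S0 reads c1=3 → after 1×micro: -2; S1 reads c1=3 → after 1×micro: -1; S2 reads c1=3 → after 2×micro: 4 ⇒ (c0=-2, c1=-1, c2=4)
[Jacobi] macro 3: S0 reads c1=-1 → after 1×micro: -2; S1 reads c1=-1 → after 1×micro: 3; S2 reads c1=-1 → after 2×micro: 3 ⇒ (c0=-2, c1=3, c2=3)
[Jacobi] macro 4: S0 reads c1=3 → after 1×micro: -2; S1 reads c1=3 → after 1×micro: -1; S2 reads c1=3 → after 2×micro: 4 ⇒ (c0=-2, c1=-1, c2=4)
[Gauss-Seidel] macro 1: S0 reads c1=1 → after 1×micro: 4; S1 reads c1=1 → after 1×micro: 3; S2 reads c1=3 → after 2×micro: 4 ⇒ (c0=4, c1=3, c2=4)
[Gauss-Seidel] macro 2: S0 reads c1=3 → after 1×micro: -2; S1 reads c1=3 → after 1×micro: -1; S2 reads c1=-1 → after 2×micro: 3 ⇒ (c0=-2, c1=-1, c2=3)
[Gauss-Seidel] macro 3: S0 reads c1=-1 → after 1×micro: -2; S1 reads c1=-1 → after 1×micro: 3; S2 reads c1=3 → after 2×micro: 4 ⇒ (c0=-2, c1=3, c2=4)
[Gauss-Seidel] macro 4: S0 reads c1=3 → after 1×micro: -2; S1 reads c1=3 → after 1×micro: -1; S2 reads c1=-1 → after 2×micro: 3 ⇒ (c0=-2, c1=-1, c2=3)

first divergence at macro-step: 1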